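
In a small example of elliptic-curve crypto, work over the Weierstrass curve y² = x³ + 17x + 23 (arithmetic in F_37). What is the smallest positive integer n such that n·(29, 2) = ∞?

2P: tangent at (29, 2): λ = (3·29² + 17)/(2·2) ≡ 24/4. 4⁻¹ ≡ 28 (mod 37), so λ ≡ 24·28 ≡ 6.
  x = λ² - 29 - 29 = 36 - 58 ≡ 15; y = λ·(29 - 15) - 2 ≡ 8. → (15, 8)
3P: (15, 8) + (29, 2). λ = (2 - 8)/(29 - 15) ≡ 31/14 mod 37. 14⁻¹ ≡ 8 (mod 37), so λ ≡ 26.
  x = λ² - 15 - 29 = 676 - 44 ≡ 3; y = λ·(15 - 3) - 8 ≡ 8. → (3, 8)
4P: (3, 8) + (29, 2). λ = (2 - 8)/(29 - 3) ≡ 31/26 mod 37. 26⁻¹ ≡ 10 (mod 37) since 26·10 = 260 ≡ 1, so λ ≡ 14.
  x = λ² - 3 - 29 = 196 - 32 ≡ 16; y = λ·(3 - 16) - 8 ≡ 32. → (16, 32)
5P: (16, 32) + (29, 2). λ = (2 - 32)/(29 - 16) ≡ 7/13 mod 37. 13⁻¹ ≡ 20 (mod 37), so λ ≡ 29.
  x = λ² - 16 - 29 = 841 - 45 ≡ 19; y = λ·(16 - 19) - 32 ≡ 29. → (19, 29)
6P: (19, 29) + (29, 2). λ = (2 - 29)/(29 - 19) ≡ 10/10 mod 37. 10⁻¹ ≡ 26 (mod 37) since 10·26 = 260 ≡ 1, so λ ≡ 1.
  x = λ² - 19 - 29 = 1 - 48 ≡ 27; y = λ·(19 - 27) - 29 ≡ 0. → (27, 0)
7P: (27, 0) + (29, 2). λ = (2 - 0)/(29 - 27) ≡ 2/2 mod 37. 2⁻¹ ≡ 19 (mod 37) since 2·19 = 38 ≡ 1, so λ ≡ 1.
  x = λ² - 27 - 29 = 1 - 56 ≡ 19; y = λ·(27 - 19) - 0 ≡ 8. → (19, 8)
8P: (19, 8) + (29, 2). λ = (2 - 8)/(29 - 19) ≡ 31/10 mod 37. 10⁻¹ ≡ 26 (mod 37) since 10·26 = 260 ≡ 1, so λ ≡ 29.
  x = λ² - 19 - 29 = 841 - 48 ≡ 16; y = λ·(19 - 16) - 8 ≡ 5. → (16, 5)
9P: (16, 5) + (29, 2). λ = (2 - 5)/(29 - 16) ≡ 34/13 mod 37. 13⁻¹ ≡ 20 (mod 37), so λ ≡ 14.
  x = λ² - 16 - 29 = 196 - 45 ≡ 3; y = λ·(16 - 3) - 5 ≡ 29. → (3, 29)
10P: (3, 29) + (29, 2). λ = (2 - 29)/(29 - 3) ≡ 10/26 mod 37. 26⁻¹ ≡ 10 (mod 37) since 26·10 = 260 ≡ 1, so λ ≡ 26.
  x = λ² - 3 - 29 = 676 - 32 ≡ 15; y = λ·(3 - 15) - 29 ≡ 29. → (15, 29)
11P: (15, 29) + (29, 2). λ = (2 - 29)/(29 - 15) ≡ 10/14 mod 37. 14⁻¹ ≡ 8 (mod 37), so λ ≡ 6.
  x = λ² - 15 - 29 = 36 - 44 ≡ 29; y = λ·(15 - 29) - 29 ≡ 35. → (29, 35)
12P: (29, 35) + (29, 2): same x and y₁ ≡ -y₂, so the sum is ∞.
12P = ∞, so the order is 12.

12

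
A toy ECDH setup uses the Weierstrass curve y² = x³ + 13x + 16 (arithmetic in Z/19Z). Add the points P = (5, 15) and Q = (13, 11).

(6, 14)

(5, 15) + (13, 11). λ = (11 - 15)/(13 - 5) ≡ 15/8 mod 19. 8⁻¹ ≡ 12 (mod 19) since 8·12 = 96 ≡ 1, so λ ≡ 9.
  x = λ² - 5 - 13 = 81 - 18 ≡ 6; y = λ·(5 - 6) - 15 ≡ 14. → (6, 14)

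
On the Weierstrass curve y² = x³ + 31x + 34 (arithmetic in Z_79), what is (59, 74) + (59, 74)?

tangent at (59, 74): λ = (3·59² + 31)/(2·74) ≡ 46/69. 69⁻¹ ≡ 71 (mod 79) since 69·71 = 4899 ≡ 1, so λ ≡ 46·71 ≡ 27.
  x = λ² - 59 - 59 = 729 - 118 ≡ 58; y = λ·(59 - 58) - 74 ≡ 32. → (58, 32)

(58, 32)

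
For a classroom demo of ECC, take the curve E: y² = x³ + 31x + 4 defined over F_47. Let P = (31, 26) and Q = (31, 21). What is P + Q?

O

The two points share x = 31 and their y-coordinates satisfy 26 + 21 ≡ 0 (mod 47), so they are inverses. Their sum is the point at infinity.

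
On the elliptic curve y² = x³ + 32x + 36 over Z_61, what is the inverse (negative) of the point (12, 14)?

-(12, 14) = (12, -14 mod 61) = (12, 47).

(12, 47)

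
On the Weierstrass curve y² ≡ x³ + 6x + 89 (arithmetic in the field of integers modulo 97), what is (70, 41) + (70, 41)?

tangent at (70, 41): λ = (3·70² + 6)/(2·41) ≡ 59/82. 82⁻¹ ≡ 84 (mod 97), so λ ≡ 59·84 ≡ 9.
  x = λ² - 70 - 70 = 81 - 140 ≡ 38; y = λ·(70 - 38) - 41 ≡ 53. → (38, 53)

(38, 53)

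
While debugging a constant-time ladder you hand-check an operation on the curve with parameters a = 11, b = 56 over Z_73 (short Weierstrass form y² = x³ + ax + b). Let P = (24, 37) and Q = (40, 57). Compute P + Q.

(24, 37) + (40, 57). λ = (57 - 37)/(40 - 24) ≡ 20/16 mod 73. 16⁻¹ ≡ 32 (mod 73), so λ ≡ 56.
  x = λ² - 24 - 40 = 3136 - 64 ≡ 6; y = λ·(24 - 6) - 37 ≡ 22. → (6, 22)

(6, 22)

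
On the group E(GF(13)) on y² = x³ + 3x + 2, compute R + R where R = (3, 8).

(3, 5)

tangent at (3, 8): λ = (3·3² + 3)/(2·8) ≡ 4/3. 3⁻¹ ≡ 9 (mod 13), so λ ≡ 4·9 ≡ 10.
  x = λ² - 3 - 3 = 100 - 6 ≡ 3; y = λ·(3 - 3) - 8 ≡ 5. → (3, 5)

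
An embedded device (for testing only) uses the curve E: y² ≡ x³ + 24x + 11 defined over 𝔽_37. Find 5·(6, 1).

(0, 14)

Write Q = (6, 1).
Repeated addition: build up to 5Q.
2Q: tangent at (6, 1): λ = (3·6² + 24)/(2·1) ≡ 21/2. 2⁻¹ ≡ 19 (mod 37), so λ ≡ 21·19 ≡ 29.
  x = λ² - 6 - 6 = 841 - 12 ≡ 15; y = λ·(6 - 15) - 1 ≡ 34. → (15, 34)
3Q: (15, 34) + (6, 1). λ = (1 - 34)/(6 - 15) ≡ 4/28 mod 37. 28⁻¹ ≡ 4 (mod 37), so λ ≡ 16.
  x = λ² - 15 - 6 = 256 - 21 ≡ 13; y = λ·(15 - 13) - 34 ≡ 35. → (13, 35)
4Q: (13, 35) + (6, 1). λ = (1 - 35)/(6 - 13) ≡ 3/30 mod 37. 30⁻¹ ≡ 21 (mod 37), so λ ≡ 26.
  x = λ² - 13 - 6 = 676 - 19 ≡ 28; y = λ·(13 - 28) - 35 ≡ 19. → (28, 19)
5Q: (28, 19) + (6, 1). λ = (1 - 19)/(6 - 28) ≡ 19/15 mod 37. 15⁻¹ ≡ 5 (mod 37), so λ ≡ 21.
  x = λ² - 28 - 6 = 441 - 34 ≡ 0; y = λ·(28 - 0) - 19 ≡ 14. → (0, 14)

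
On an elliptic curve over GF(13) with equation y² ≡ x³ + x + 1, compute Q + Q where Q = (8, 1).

(11, 2)

tangent at (8, 1): λ = (3·8² + 1)/(2·1) ≡ 11/2. 2⁻¹ ≡ 7 (mod 13) since 2·7 = 14 ≡ 1, so λ ≡ 11·7 ≡ 12.
  x = λ² - 8 - 8 = 144 - 16 ≡ 11; y = λ·(8 - 11) - 1 ≡ 2. → (11, 2)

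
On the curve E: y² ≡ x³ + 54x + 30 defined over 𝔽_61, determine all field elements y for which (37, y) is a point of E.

none

x³ + 54x + 30 = 52681 ≡ 38 (mod 61).
38 is a non-residue mod 61; no y exists.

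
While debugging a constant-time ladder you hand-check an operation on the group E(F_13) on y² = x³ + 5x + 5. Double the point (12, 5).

tangent at (12, 5): λ = (3·12² + 5)/(2·5) ≡ 8/10. 10⁻¹ ≡ 4 (mod 13), so λ ≡ 8·4 ≡ 6.
  x = λ² - 12 - 12 = 36 - 24 ≡ 12; y = λ·(12 - 12) - 5 ≡ 8. → (12, 8)

(12, 8)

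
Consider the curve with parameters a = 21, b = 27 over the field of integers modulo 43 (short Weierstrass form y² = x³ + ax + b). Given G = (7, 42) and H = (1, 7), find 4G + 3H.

(21, 22)

First 4G:
Repeated addition: build up to 4G.
2G: tangent at (7, 42): λ = (3·7² + 21)/(2·42) ≡ 39/41. 41⁻¹ ≡ 21 (mod 43) since 41·21 = 861 ≡ 1, so λ ≡ 39·21 ≡ 2.
  x = λ² - 7 - 7 = 4 - 14 ≡ 33; y = λ·(7 - 33) - 42 ≡ 35. → (33, 35)
3G: (33, 35) + (7, 42). λ = (42 - 35)/(7 - 33) ≡ 7/17 mod 43. 17⁻¹ ≡ 38 (mod 43) since 17·38 = 646 ≡ 1, so λ ≡ 8.
  x = λ² - 33 - 7 = 64 - 40 ≡ 24; y = λ·(33 - 24) - 35 ≡ 37. → (24, 37)
4G: (24, 37) + (7, 42). λ = (42 - 37)/(7 - 24) ≡ 5/26 mod 43. 26⁻¹ ≡ 5 (mod 43) since 26·5 = 130 ≡ 1, so λ ≡ 25.
  x = λ² - 24 - 7 = 625 - 31 ≡ 35; y = λ·(24 - 35) - 37 ≡ 32. → (35, 32)
4G = (35, 32).
Next 3H:
Repeated addition: build up to 3H.
2H: tangent at (1, 7): λ = (3·1² + 21)/(2·7) ≡ 24/14. 14⁻¹ ≡ 40 (mod 43) since 14·40 = 560 ≡ 1, so λ ≡ 24·40 ≡ 14.
  x = λ² - 1 - 1 = 196 - 2 ≡ 22; y = λ·(1 - 22) - 7 ≡ 0. → (22, 0)
3H: (22, 0) + (1, 7). λ = (7 - 0)/(1 - 22) ≡ 7/22 mod 43. 22⁻¹ ≡ 2 (mod 43), so λ ≡ 14.
  x = λ² - 22 - 1 = 196 - 23 ≡ 1; y = λ·(22 - 1) - 0 ≡ 36. → (1, 36)
3H = (1, 36).
Finally 4G + 3H:
(35, 32) + (1, 36). λ = (36 - 32)/(1 - 35) ≡ 4/9 mod 43. 9⁻¹ ≡ 24 (mod 43) since 9·24 = 216 ≡ 1, so λ ≡ 10.
  x = λ² - 35 - 1 = 100 - 36 ≡ 21; y = λ·(35 - 21) - 32 ≡ 22. → (21, 22)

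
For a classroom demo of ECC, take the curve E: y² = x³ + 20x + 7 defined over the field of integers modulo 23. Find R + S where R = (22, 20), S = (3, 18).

(4, 17)

(22, 20) + (3, 18). λ = (18 - 20)/(3 - 22) ≡ 21/4 mod 23. 4⁻¹ ≡ 6 (mod 23), so λ ≡ 11.
  x = λ² - 22 - 3 = 121 - 25 ≡ 4; y = λ·(22 - 4) - 20 ≡ 17. → (4, 17)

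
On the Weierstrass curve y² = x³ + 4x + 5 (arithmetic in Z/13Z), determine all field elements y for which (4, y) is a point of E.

none

x³ + 4x + 5 = 85 ≡ 7 (mod 13).
7 is a non-residue mod 13; no y exists.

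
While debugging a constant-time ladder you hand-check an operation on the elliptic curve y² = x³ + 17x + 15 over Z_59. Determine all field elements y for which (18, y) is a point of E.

28, 31

x³ + 17x + 15 = 6153 ≡ 17 (mod 59).
Square roots of 17 mod 59: 28 and 31 (since 28² = 784 ≡ 17).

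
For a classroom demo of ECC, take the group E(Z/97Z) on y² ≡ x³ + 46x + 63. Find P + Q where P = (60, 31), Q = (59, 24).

(27, 6)

(60, 31) + (59, 24). λ = (24 - 31)/(59 - 60) ≡ 90/96 mod 97. 96⁻¹ ≡ 96 (mod 97) since 96·96 = 9216 ≡ 1, so λ ≡ 7.
  x = λ² - 60 - 59 = 49 - 119 ≡ 27; y = λ·(60 - 27) - 31 ≡ 6. → (27, 6)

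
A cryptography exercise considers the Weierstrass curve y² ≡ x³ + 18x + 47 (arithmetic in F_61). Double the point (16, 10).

(43, 33)

tangent at (16, 10): λ = (3·16² + 18)/(2·10) ≡ 54/20. 20⁻¹ ≡ 58 (mod 61), so λ ≡ 54·58 ≡ 21.
  x = λ² - 16 - 16 = 441 - 32 ≡ 43; y = λ·(16 - 43) - 10 ≡ 33. → (43, 33)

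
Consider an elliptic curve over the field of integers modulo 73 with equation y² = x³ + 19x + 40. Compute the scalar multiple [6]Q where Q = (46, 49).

O

Repeated addition: build up to 6Q.
2Q: tangent at (46, 49): λ = (3·46² + 19)/(2·49) ≡ 16/25. 25⁻¹ ≡ 38 (mod 73), so λ ≡ 16·38 ≡ 24.
  x = λ² - 46 - 46 = 576 - 92 ≡ 46; y = λ·(46 - 46) - 49 ≡ 24. → (46, 24)
3Q: (46, 24) + (46, 49): same x and y₁ ≡ -y₂, so the sum is 𝒪.
4Q: 𝒪 + (46, 49) = (46, 49) (identity).
5Q: tangent at (46, 49): λ = (3·46² + 19)/(2·49) ≡ 16/25. 25⁻¹ ≡ 38 (mod 73), so λ ≡ 16·38 ≡ 24.
  x = λ² - 46 - 46 = 576 - 92 ≡ 46; y = λ·(46 - 46) - 49 ≡ 24. → (46, 24)
6Q: (46, 24) + (46, 49): same x and y₁ ≡ -y₂, so the sum is 𝒪.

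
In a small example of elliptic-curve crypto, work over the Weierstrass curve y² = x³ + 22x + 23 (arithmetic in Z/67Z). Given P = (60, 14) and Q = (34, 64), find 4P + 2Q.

(48, 60)

First 4P:
Double-and-add on 4 = (100)₂. Start with P = (60, 14) for the leading 1-bit.
double: tangent at (60, 14): λ = (3·60² + 22)/(2·14) ≡ 35/28. 28⁻¹ ≡ 12 (mod 67), so λ ≡ 35·12 ≡ 18.
  x = λ² - 60 - 60 = 324 - 120 ≡ 3; y = λ·(60 - 3) - 14 ≡ 7. → (3, 7)
double: tangent at (3, 7): λ = (3·3² + 22)/(2·7) ≡ 49/14. 14⁻¹ ≡ 24 (mod 67), so λ ≡ 49·24 ≡ 37.
  x = λ² - 3 - 3 = 1369 - 6 ≡ 23; y = λ·(3 - 23) - 7 ≡ 57. → (23, 57)
4P = (23, 57).
Next 2Q:
Repeated addition: build up to 2Q.
2Q: tangent at (34, 64): λ = (3·34² + 22)/(2·64) ≡ 6/61. 61⁻¹ ≡ 11 (mod 67) since 61·11 = 671 ≡ 1, so λ ≡ 6·11 ≡ 66.
  x = λ² - 34 - 34 = 4356 - 68 ≡ 0; y = λ·(34 - 0) - 64 ≡ 36. → (0, 36)
2Q = (0, 36).
Finally 4P + 2Q:
(23, 57) + (0, 36). λ = (36 - 57)/(0 - 23) ≡ 46/44 mod 67. 44⁻¹ ≡ 32 (mod 67) since 44·32 = 1408 ≡ 1, so λ ≡ 65.
  x = λ² - 23 - 0 = 4225 - 23 ≡ 48; y = λ·(23 - 48) - 57 ≡ 60. → (48, 60)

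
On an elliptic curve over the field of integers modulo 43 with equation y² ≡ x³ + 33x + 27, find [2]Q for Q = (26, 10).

tangent at (26, 10): λ = (3·26² + 33)/(2·10) ≡ 40/20. 20⁻¹ ≡ 28 (mod 43) since 20·28 = 560 ≡ 1, so λ ≡ 40·28 ≡ 2.
  x = λ² - 26 - 26 = 4 - 52 ≡ 38; y = λ·(26 - 38) - 10 ≡ 9. → (38, 9)

(38, 9)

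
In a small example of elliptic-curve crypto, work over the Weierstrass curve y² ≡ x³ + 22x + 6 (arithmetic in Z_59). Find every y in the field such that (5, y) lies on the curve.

x³ + 22x + 6 = 241 ≡ 5 (mod 59).
Square roots of 5 mod 59: 8 and 51 (since 8² = 64 ≡ 5).

8, 51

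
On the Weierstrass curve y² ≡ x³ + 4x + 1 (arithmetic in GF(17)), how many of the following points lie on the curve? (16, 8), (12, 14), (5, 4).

(16, 8): 8² ≡ 13, rhs ≡ 13 → on.
(12, 14): 14² ≡ 9, rhs ≡ 9 → on.
(5, 4): 4² ≡ 16, rhs ≡ 10 → off.

2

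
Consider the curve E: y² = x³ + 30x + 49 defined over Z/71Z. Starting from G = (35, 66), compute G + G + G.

(20, 22)

Repeated addition: build up to 3G.
2G: tangent at (35, 66): λ = (3·35² + 30)/(2·66) ≡ 13/61. 61⁻¹ ≡ 7 (mod 71), so λ ≡ 13·7 ≡ 20.
  x = λ² - 35 - 35 = 400 - 70 ≡ 46; y = λ·(35 - 46) - 66 ≡ 69. → (46, 69)
3G: (46, 69) + (35, 66). λ = (66 - 69)/(35 - 46) ≡ 68/60 mod 71. 60⁻¹ ≡ 58 (mod 71), so λ ≡ 39.
  x = λ² - 46 - 35 = 1521 - 81 ≡ 20; y = λ·(46 - 20) - 69 ≡ 22. → (20, 22)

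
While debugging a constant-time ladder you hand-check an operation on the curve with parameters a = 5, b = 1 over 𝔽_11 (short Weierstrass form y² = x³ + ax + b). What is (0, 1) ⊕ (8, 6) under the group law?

(7, 7)

(0, 1) + (8, 6). λ = (6 - 1)/(8 - 0) ≡ 5/8 mod 11. 8⁻¹ ≡ 7 (mod 11), so λ ≡ 2.
  x = λ² - 0 - 8 = 4 - 8 ≡ 7; y = λ·(0 - 7) - 1 ≡ 7. → (7, 7)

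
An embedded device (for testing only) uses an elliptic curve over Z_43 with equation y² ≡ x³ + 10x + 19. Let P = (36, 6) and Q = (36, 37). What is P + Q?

O

The two points share x = 36 and their y-coordinates satisfy 6 + 37 ≡ 0 (mod 43), so they are inverses. Their sum is 𝒪.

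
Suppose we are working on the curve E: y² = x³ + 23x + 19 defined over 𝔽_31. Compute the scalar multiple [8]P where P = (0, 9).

Double-and-add on 8 = (1000)₂. Start with P = (0, 9) for the leading 1-bit.
double: tangent at (0, 9): λ = (3·0² + 23)/(2·9) ≡ 23/18. 18⁻¹ ≡ 19 (mod 31), so λ ≡ 23·19 ≡ 3.
  x = λ² - 0 - 0 = 9 - 0 ≡ 9; y = λ·(0 - 9) - 9 ≡ 26. → (9, 26)
double: tangent at (9, 26): λ = (3·9² + 23)/(2·26) ≡ 18/21. 21⁻¹ ≡ 3 (mod 31) since 21·3 = 63 ≡ 1, so λ ≡ 18·3 ≡ 23.
  x = λ² - 9 - 9 = 529 - 18 ≡ 15; y = λ·(9 - 15) - 26 ≡ 22. → (15, 22)
double: tangent at (15, 22): λ = (3·15² + 23)/(2·22) ≡ 16/13. 13⁻¹ ≡ 12 (mod 31), so λ ≡ 16·12 ≡ 6.
  x = λ² - 15 - 15 = 36 - 30 ≡ 6; y = λ·(15 - 6) - 22 ≡ 1. → (6, 1)

(6, 1)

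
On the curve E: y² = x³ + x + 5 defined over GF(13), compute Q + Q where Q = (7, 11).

(3, 10)

tangent at (7, 11): λ = (3·7² + 1)/(2·11) ≡ 5/9. 9⁻¹ ≡ 3 (mod 13) since 9·3 = 27 ≡ 1, so λ ≡ 5·3 ≡ 2.
  x = λ² - 7 - 7 = 4 - 14 ≡ 3; y = λ·(7 - 3) - 11 ≡ 10. → (3, 10)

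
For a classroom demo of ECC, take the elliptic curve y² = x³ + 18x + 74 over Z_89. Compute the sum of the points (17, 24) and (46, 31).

(25, 60)

(17, 24) + (46, 31). λ = (31 - 24)/(46 - 17) ≡ 7/29 mod 89. 29⁻¹ ≡ 43 (mod 89), so λ ≡ 34.
  x = λ² - 17 - 46 = 1156 - 63 ≡ 25; y = λ·(17 - 25) - 24 ≡ 60. → (25, 60)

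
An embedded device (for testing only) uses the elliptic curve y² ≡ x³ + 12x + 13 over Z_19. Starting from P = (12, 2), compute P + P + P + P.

(3, 0)

Repeated addition: build up to 4P.
2P: tangent at (12, 2): λ = (3·12² + 12)/(2·2) ≡ 7/4. 4⁻¹ ≡ 5 (mod 19) since 4·5 = 20 ≡ 1, so λ ≡ 7·5 ≡ 16.
  x = λ² - 12 - 12 = 256 - 24 ≡ 4; y = λ·(12 - 4) - 2 ≡ 12. → (4, 12)
3P: (4, 12) + (12, 2). λ = (2 - 12)/(12 - 4) ≡ 9/8 mod 19. 8⁻¹ ≡ 12 (mod 19) since 8·12 = 96 ≡ 1, so λ ≡ 13.
  x = λ² - 4 - 12 = 169 - 16 ≡ 1; y = λ·(4 - 1) - 12 ≡ 8. → (1, 8)
4P: (1, 8) + (12, 2). λ = (2 - 8)/(12 - 1) ≡ 13/11 mod 19. 11⁻¹ ≡ 7 (mod 19) since 11·7 = 77 ≡ 1, so λ ≡ 15.
  x = λ² - 1 - 12 = 225 - 13 ≡ 3; y = λ·(1 - 3) - 8 ≡ 0. → (3, 0)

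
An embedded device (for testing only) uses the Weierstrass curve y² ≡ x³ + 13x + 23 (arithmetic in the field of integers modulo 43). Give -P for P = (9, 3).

(9, 40)

-(9, 3) = (9, -3 mod 43) = (9, 40).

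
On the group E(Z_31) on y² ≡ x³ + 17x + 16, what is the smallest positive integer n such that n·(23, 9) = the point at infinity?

10

2P: tangent at (23, 9): λ = (3·23² + 17)/(2·9) ≡ 23/18. 18⁻¹ ≡ 19 (mod 31) since 18·19 = 342 ≡ 1, so λ ≡ 23·19 ≡ 3.
  x = λ² - 23 - 23 = 9 - 46 ≡ 25; y = λ·(23 - 25) - 9 ≡ 16. → (25, 16)
3P: (25, 16) + (23, 9). λ = (9 - 16)/(23 - 25) ≡ 24/29 mod 31. 29⁻¹ ≡ 15 (mod 31), so λ ≡ 19.
  x = λ² - 25 - 23 = 361 - 48 ≡ 3; y = λ·(25 - 3) - 16 ≡ 30. → (3, 30)
4P: (3, 30) + (23, 9). λ = (9 - 30)/(23 - 3) ≡ 10/20 mod 31. 20⁻¹ ≡ 14 (mod 31) since 20·14 = 280 ≡ 1, so λ ≡ 16.
  x = λ² - 3 - 23 = 256 - 26 ≡ 13; y = λ·(3 - 13) - 30 ≡ 27. → (13, 27)
5P: (13, 27) + (23, 9). λ = (9 - 27)/(23 - 13) ≡ 13/10 mod 31. 10⁻¹ ≡ 28 (mod 31) since 10·28 = 280 ≡ 1, so λ ≡ 23.
  x = λ² - 13 - 23 = 529 - 36 ≡ 28; y = λ·(13 - 28) - 27 ≡ 0. → (28, 0)
6P: (28, 0) + (23, 9). λ = (9 - 0)/(23 - 28) ≡ 9/26 mod 31. 26⁻¹ ≡ 6 (mod 31) since 26·6 = 156 ≡ 1, so λ ≡ 23.
  x = λ² - 28 - 23 = 529 - 51 ≡ 13; y = λ·(28 - 13) - 0 ≡ 4. → (13, 4)
7P: (13, 4) + (23, 9). λ = (9 - 4)/(23 - 13) ≡ 5/10 mod 31. 10⁻¹ ≡ 28 (mod 31), so λ ≡ 16.
  x = λ² - 13 - 23 = 256 - 36 ≡ 3; y = λ·(13 - 3) - 4 ≡ 1. → (3, 1)
8P: (3, 1) + (23, 9). λ = (9 - 1)/(23 - 3) ≡ 8/20 mod 31. 20⁻¹ ≡ 14 (mod 31), so λ ≡ 19.
  x = λ² - 3 - 23 = 361 - 26 ≡ 25; y = λ·(3 - 25) - 1 ≡ 15. → (25, 15)
9P: (25, 15) + (23, 9). λ = (9 - 15)/(23 - 25) ≡ 25/29 mod 31. 29⁻¹ ≡ 15 (mod 31), so λ ≡ 3.
  x = λ² - 25 - 23 = 9 - 48 ≡ 23; y = λ·(25 - 23) - 15 ≡ 22. → (23, 22)
10P: (23, 22) + (23, 9): same x and y₁ ≡ -y₂, so the sum is the point at infinity.
10P = the point at infinity, so the order is 10.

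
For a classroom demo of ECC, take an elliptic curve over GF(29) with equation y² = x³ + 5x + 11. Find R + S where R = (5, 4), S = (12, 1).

(5, 4) + (12, 1). λ = (1 - 4)/(12 - 5) ≡ 26/7 mod 29. 7⁻¹ ≡ 25 (mod 29), so λ ≡ 12.
  x = λ² - 5 - 12 = 144 - 17 ≡ 11; y = λ·(5 - 11) - 4 ≡ 11. → (11, 11)

(11, 11)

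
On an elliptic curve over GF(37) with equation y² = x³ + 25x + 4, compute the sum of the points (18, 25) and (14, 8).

(18, 25) + (14, 8). λ = (8 - 25)/(14 - 18) ≡ 20/33 mod 37. 33⁻¹ ≡ 9 (mod 37) since 33·9 = 297 ≡ 1, so λ ≡ 32.
  x = λ² - 18 - 14 = 1024 - 32 ≡ 30; y = λ·(18 - 30) - 25 ≡ 35. → (30, 35)

(30, 35)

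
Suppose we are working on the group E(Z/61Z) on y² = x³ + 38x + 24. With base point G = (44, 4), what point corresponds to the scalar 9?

(9, 34)

Repeated addition: build up to 9G.
2G: tangent at (44, 4): λ = (3·44² + 38)/(2·4) ≡ 51/8. 8⁻¹ ≡ 23 (mod 61) since 8·23 = 184 ≡ 1, so λ ≡ 51·23 ≡ 14.
  x = λ² - 44 - 44 = 196 - 88 ≡ 47; y = λ·(44 - 47) - 4 ≡ 15. → (47, 15)
3G: (47, 15) + (44, 4). λ = (4 - 15)/(44 - 47) ≡ 50/58 mod 61. 58⁻¹ ≡ 20 (mod 61), so λ ≡ 24.
  x = λ² - 47 - 44 = 576 - 91 ≡ 58; y = λ·(47 - 58) - 15 ≡ 26. → (58, 26)
4G: (58, 26) + (44, 4). λ = (4 - 26)/(44 - 58) ≡ 39/47 mod 61. 47⁻¹ ≡ 13 (mod 61), so λ ≡ 19.
  x = λ² - 58 - 44 = 361 - 102 ≡ 15; y = λ·(58 - 15) - 26 ≡ 59. → (15, 59)
5G: (15, 59) + (44, 4). λ = (4 - 59)/(44 - 15) ≡ 6/29 mod 61. 29⁻¹ ≡ 40 (mod 61), so λ ≡ 57.
  x = λ² - 15 - 44 = 3249 - 59 ≡ 18; y = λ·(15 - 18) - 59 ≡ 14. → (18, 14)
6G: (18, 14) + (44, 4). λ = (4 - 14)/(44 - 18) ≡ 51/26 mod 61. 26⁻¹ ≡ 54 (mod 61) since 26·54 = 1404 ≡ 1, so λ ≡ 9.
  x = λ² - 18 - 44 = 81 - 62 ≡ 19; y = λ·(18 - 19) - 14 ≡ 38. → (19, 38)
7G: (19, 38) + (44, 4). λ = (4 - 38)/(44 - 19) ≡ 27/25 mod 61. 25⁻¹ ≡ 22 (mod 61) since 25·22 = 550 ≡ 1, so λ ≡ 45.
  x = λ² - 19 - 44 = 2025 - 63 ≡ 10; y = λ·(19 - 10) - 38 ≡ 1. → (10, 1)
8G: (10, 1) + (44, 4). λ = (4 - 1)/(44 - 10) ≡ 3/34 mod 61. 34⁻¹ ≡ 9 (mod 61) since 34·9 = 306 ≡ 1, so λ ≡ 27.
  x = λ² - 10 - 44 = 729 - 54 ≡ 4; y = λ·(10 - 4) - 1 ≡ 39. → (4, 39)
9G: (4, 39) + (44, 4). λ = (4 - 39)/(44 - 4) ≡ 26/40 mod 61. 40⁻¹ ≡ 29 (mod 61) since 40·29 = 1160 ≡ 1, so λ ≡ 22.
  x = λ² - 4 - 44 = 484 - 48 ≡ 9; y = λ·(4 - 9) - 39 ≡ 34. → (9, 34)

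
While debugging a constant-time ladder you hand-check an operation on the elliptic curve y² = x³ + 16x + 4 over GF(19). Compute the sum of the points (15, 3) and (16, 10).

(18, 14)

(15, 3) + (16, 10). λ = (10 - 3)/(16 - 15) ≡ 7/1 mod 19. 1⁻¹ ≡ 1 (mod 19), so λ ≡ 7.
  x = λ² - 15 - 16 = 49 - 31 ≡ 18; y = λ·(15 - 18) - 3 ≡ 14. → (18, 14)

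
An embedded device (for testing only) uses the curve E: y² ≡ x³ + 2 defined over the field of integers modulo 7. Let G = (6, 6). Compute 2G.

tangent at (6, 6): λ = (3·6² + 0)/(2·6) ≡ 3/5. 5⁻¹ ≡ 3 (mod 7) since 5·3 = 15 ≡ 1, so λ ≡ 3·3 ≡ 2.
  x = λ² - 6 - 6 = 4 - 12 ≡ 6; y = λ·(6 - 6) - 6 ≡ 1. → (6, 1)

(6, 1)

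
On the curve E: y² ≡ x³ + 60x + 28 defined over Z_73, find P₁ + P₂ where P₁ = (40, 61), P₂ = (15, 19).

(45, 62)

(40, 61) + (15, 19). λ = (19 - 61)/(15 - 40) ≡ 31/48 mod 73. 48⁻¹ ≡ 35 (mod 73), so λ ≡ 63.
  x = λ² - 40 - 15 = 3969 - 55 ≡ 45; y = λ·(40 - 45) - 61 ≡ 62. → (45, 62)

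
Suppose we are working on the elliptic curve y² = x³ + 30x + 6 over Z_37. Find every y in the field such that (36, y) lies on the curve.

x³ + 30x + 6 = 47742 ≡ 12 (mod 37).
Square roots of 12 mod 37: 7 and 30 (since 7² = 49 ≡ 12).

7, 30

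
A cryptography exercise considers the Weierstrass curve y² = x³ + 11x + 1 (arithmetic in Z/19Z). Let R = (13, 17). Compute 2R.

tangent at (13, 17): λ = (3·13² + 11)/(2·17) ≡ 5/15. 15⁻¹ ≡ 14 (mod 19) since 15·14 = 210 ≡ 1, so λ ≡ 5·14 ≡ 13.
  x = λ² - 13 - 13 = 169 - 26 ≡ 10; y = λ·(13 - 10) - 17 ≡ 3. → (10, 3)

(10, 3)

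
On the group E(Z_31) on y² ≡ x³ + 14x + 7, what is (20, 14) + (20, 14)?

tangent at (20, 14): λ = (3·20² + 14)/(2·14) ≡ 5/28. 28⁻¹ ≡ 10 (mod 31) since 28·10 = 280 ≡ 1, so λ ≡ 5·10 ≡ 19.
  x = λ² - 20 - 20 = 361 - 40 ≡ 11; y = λ·(20 - 11) - 14 ≡ 2. → (11, 2)

(11, 2)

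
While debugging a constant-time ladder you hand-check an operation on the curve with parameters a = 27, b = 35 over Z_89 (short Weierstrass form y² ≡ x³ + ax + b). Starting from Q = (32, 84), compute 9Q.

Double-and-add on 9 = (1001)₂. Start with Q = (32, 84) for the leading 1-bit.
double: tangent at (32, 84): λ = (3·32² + 27)/(2·84) ≡ 73/79. 79⁻¹ ≡ 80 (mod 89) since 79·80 = 6320 ≡ 1, so λ ≡ 73·80 ≡ 55.
  x = λ² - 32 - 32 = 3025 - 64 ≡ 24; y = λ·(32 - 24) - 84 ≡ 0. → (24, 0)
double: (24, 0) + (24, 0): same x and y₁ ≡ -y₂, so the sum is O.
double: O + O = O (identity).
add Q: O + (32, 84) = (32, 84) (identity).

(32, 84)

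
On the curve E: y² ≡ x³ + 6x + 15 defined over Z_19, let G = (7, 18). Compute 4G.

(6, 1)

Repeated addition: build up to 4G.
2G: tangent at (7, 18): λ = (3·7² + 6)/(2·18) ≡ 1/17. 17⁻¹ ≡ 9 (mod 19), so λ ≡ 1·9 ≡ 9.
  x = λ² - 7 - 7 = 81 - 14 ≡ 10; y = λ·(7 - 10) - 18 ≡ 12. → (10, 12)
3G: (10, 12) + (7, 18). λ = (18 - 12)/(7 - 10) ≡ 6/16 mod 19. 16⁻¹ ≡ 6 (mod 19) since 16·6 = 96 ≡ 1, so λ ≡ 17.
  x = λ² - 10 - 7 = 289 - 17 ≡ 6; y = λ·(10 - 6) - 12 ≡ 18. → (6, 18)
4G: (6, 18) + (7, 18). λ = (18 - 18)/(7 - 6) ≡ 0/1 mod 19. 1⁻¹ ≡ 1 (mod 19) since 1·1 = 1 ≡ 1, so λ ≡ 0.
  x = λ² - 6 - 7 = 0 - 13 ≡ 6; y = λ·(6 - 6) - 18 ≡ 1. → (6, 1)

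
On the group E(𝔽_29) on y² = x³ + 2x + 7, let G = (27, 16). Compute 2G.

(0, 23)

tangent at (27, 16): λ = (3·27² + 2)/(2·16) ≡ 14/3. 3⁻¹ ≡ 10 (mod 29) since 3·10 = 30 ≡ 1, so λ ≡ 14·10 ≡ 24.
  x = λ² - 27 - 27 = 576 - 54 ≡ 0; y = λ·(27 - 0) - 16 ≡ 23. → (0, 23)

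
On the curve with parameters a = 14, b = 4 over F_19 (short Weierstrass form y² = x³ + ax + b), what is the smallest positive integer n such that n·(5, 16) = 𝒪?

6

2P: tangent at (5, 16): λ = (3·5² + 14)/(2·16) ≡ 13/13. 13⁻¹ ≡ 3 (mod 19) since 13·3 = 39 ≡ 1, so λ ≡ 13·3 ≡ 1.
  x = λ² - 5 - 5 = 1 - 10 ≡ 10; y = λ·(5 - 10) - 16 ≡ 17. → (10, 17)
3P: (10, 17) + (5, 16). λ = (16 - 17)/(5 - 10) ≡ 18/14 mod 19. 14⁻¹ ≡ 15 (mod 19), so λ ≡ 4.
  x = λ² - 10 - 5 = 16 - 15 ≡ 1; y = λ·(10 - 1) - 17 ≡ 0. → (1, 0)
4P: (1, 0) + (5, 16). λ = (16 - 0)/(5 - 1) ≡ 16/4 mod 19. 4⁻¹ ≡ 5 (mod 19) since 4·5 = 20 ≡ 1, so λ ≡ 4.
  x = λ² - 1 - 5 = 16 - 6 ≡ 10; y = λ·(1 - 10) - 0 ≡ 2. → (10, 2)
5P: (10, 2) + (5, 16). λ = (16 - 2)/(5 - 10) ≡ 14/14 mod 19. 14⁻¹ ≡ 15 (mod 19) since 14·15 = 210 ≡ 1, so λ ≡ 1.
  x = λ² - 10 - 5 = 1 - 15 ≡ 5; y = λ·(10 - 5) - 2 ≡ 3. → (5, 3)
6P: (5, 3) + (5, 16): same x and y₁ ≡ -y₂, so the sum is 𝒪.
6P = 𝒪, so the order is 6.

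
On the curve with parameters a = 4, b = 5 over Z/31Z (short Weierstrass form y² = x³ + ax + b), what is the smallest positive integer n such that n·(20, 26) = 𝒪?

2P: tangent at (20, 26): λ = (3·20² + 4)/(2·26) ≡ 26/21. 21⁻¹ ≡ 3 (mod 31), so λ ≡ 26·3 ≡ 16.
  x = λ² - 20 - 20 = 256 - 40 ≡ 30; y = λ·(20 - 30) - 26 ≡ 0. → (30, 0)
3P: (30, 0) + (20, 26). λ = (26 - 0)/(20 - 30) ≡ 26/21 mod 31. 21⁻¹ ≡ 3 (mod 31) since 21·3 = 63 ≡ 1, so λ ≡ 16.
  x = λ² - 30 - 20 = 256 - 50 ≡ 20; y = λ·(30 - 20) - 0 ≡ 5. → (20, 5)
4P: (20, 5) + (20, 26): same x and y₁ ≡ -y₂, so the sum is 𝒪.
4P = 𝒪, so the order is 4.

4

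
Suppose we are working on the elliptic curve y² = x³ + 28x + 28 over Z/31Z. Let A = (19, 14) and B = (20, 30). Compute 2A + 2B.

(7, 28)

First 2A:
Repeated addition: build up to 2A.
2A: tangent at (19, 14): λ = (3·19² + 28)/(2·14) ≡ 26/28. 28⁻¹ ≡ 10 (mod 31), so λ ≡ 26·10 ≡ 12.
  x = λ² - 19 - 19 = 144 - 38 ≡ 13; y = λ·(19 - 13) - 14 ≡ 27. → (13, 27)
2A = (13, 27).
Next 2B:
Repeated addition: build up to 2B.
2B: tangent at (20, 30): λ = (3·20² + 28)/(2·30) ≡ 19/29. 29⁻¹ ≡ 15 (mod 31), so λ ≡ 19·15 ≡ 6.
  x = λ² - 20 - 20 = 36 - 40 ≡ 27; y = λ·(20 - 27) - 30 ≡ 21. → (27, 21)
2B = (27, 21).
Finally 2A + 2B:
(13, 27) + (27, 21). λ = (21 - 27)/(27 - 13) ≡ 25/14 mod 31. 14⁻¹ ≡ 20 (mod 31) since 14·20 = 280 ≡ 1, so λ ≡ 4.
  x = λ² - 13 - 27 = 16 - 40 ≡ 7; y = λ·(13 - 7) - 27 ≡ 28. → (7, 28)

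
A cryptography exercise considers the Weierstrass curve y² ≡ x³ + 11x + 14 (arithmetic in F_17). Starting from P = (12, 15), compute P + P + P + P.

(8, 6)

Double-and-add on 4 = (100)₂. Start with P = (12, 15) for the leading 1-bit.
double: tangent at (12, 15): λ = (3·12² + 11)/(2·15) ≡ 1/13. 13⁻¹ ≡ 4 (mod 17), so λ ≡ 1·4 ≡ 4.
  x = λ² - 12 - 12 = 16 - 24 ≡ 9; y = λ·(12 - 9) - 15 ≡ 14. → (9, 14)
double: tangent at (9, 14): λ = (3·9² + 11)/(2·14) ≡ 16/11. 11⁻¹ ≡ 14 (mod 17), so λ ≡ 16·14 ≡ 3.
  x = λ² - 9 - 9 = 9 - 18 ≡ 8; y = λ·(9 - 8) - 14 ≡ 6. → (8, 6)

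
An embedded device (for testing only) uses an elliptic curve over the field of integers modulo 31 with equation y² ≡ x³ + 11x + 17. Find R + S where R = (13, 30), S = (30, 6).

(27, 8)

(13, 30) + (30, 6). λ = (6 - 30)/(30 - 13) ≡ 7/17 mod 31. 17⁻¹ ≡ 11 (mod 31), so λ ≡ 15.
  x = λ² - 13 - 30 = 225 - 43 ≡ 27; y = λ·(13 - 27) - 30 ≡ 8. → (27, 8)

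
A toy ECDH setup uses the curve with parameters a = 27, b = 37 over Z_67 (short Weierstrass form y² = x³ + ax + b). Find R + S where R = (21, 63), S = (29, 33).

(52, 3)

(21, 63) + (29, 33). λ = (33 - 63)/(29 - 21) ≡ 37/8 mod 67. 8⁻¹ ≡ 42 (mod 67), so λ ≡ 13.
  x = λ² - 21 - 29 = 169 - 50 ≡ 52; y = λ·(21 - 52) - 63 ≡ 3. → (52, 3)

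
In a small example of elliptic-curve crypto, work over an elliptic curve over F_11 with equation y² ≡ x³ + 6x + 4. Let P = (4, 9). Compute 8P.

O

Double-and-add on 8 = (1000)₂. Start with P = (4, 9) for the leading 1-bit.
double: tangent at (4, 9): λ = (3·4² + 6)/(2·9) ≡ 10/7. 7⁻¹ ≡ 8 (mod 11), so λ ≡ 10·8 ≡ 3.
  x = λ² - 4 - 4 = 9 - 8 ≡ 1; y = λ·(4 - 1) - 9 ≡ 0. → (1, 0)
double: (1, 0) + (1, 0): same x and y₁ ≡ -y₂, so the sum is O.
double: O + O = O (identity).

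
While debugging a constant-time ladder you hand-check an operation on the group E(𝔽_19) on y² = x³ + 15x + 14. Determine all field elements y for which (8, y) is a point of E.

0

x³ + 15x + 14 = 646 ≡ 0 (mod 19).
Only y = 0 satisfies y² ≡ 0.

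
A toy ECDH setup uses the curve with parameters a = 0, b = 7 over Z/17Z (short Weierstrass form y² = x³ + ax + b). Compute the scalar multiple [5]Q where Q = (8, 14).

(8, 3)

Repeated addition: build up to 5Q.
2Q: tangent at (8, 14): λ = (3·8² + 0)/(2·14) ≡ 5/11. 11⁻¹ ≡ 14 (mod 17), so λ ≡ 5·14 ≡ 2.
  x = λ² - 8 - 8 = 4 - 16 ≡ 5; y = λ·(8 - 5) - 14 ≡ 9. → (5, 9)
3Q: (5, 9) + (8, 14). λ = (14 - 9)/(8 - 5) ≡ 5/3 mod 17. 3⁻¹ ≡ 6 (mod 17) since 3·6 = 18 ≡ 1, so λ ≡ 13.
  x = λ² - 5 - 8 = 169 - 13 ≡ 3; y = λ·(5 - 3) - 9 ≡ 0. → (3, 0)
4Q: (3, 0) + (8, 14). λ = (14 - 0)/(8 - 3) ≡ 14/5 mod 17. 5⁻¹ ≡ 7 (mod 17), so λ ≡ 13.
  x = λ² - 3 - 8 = 169 - 11 ≡ 5; y = λ·(3 - 5) - 0 ≡ 8. → (5, 8)
5Q: (5, 8) + (8, 14). λ = (14 - 8)/(8 - 5) ≡ 6/3 mod 17. 3⁻¹ ≡ 6 (mod 17), so λ ≡ 2.
  x = λ² - 5 - 8 = 4 - 13 ≡ 8; y = λ·(5 - 8) - 8 ≡ 3. → (8, 3)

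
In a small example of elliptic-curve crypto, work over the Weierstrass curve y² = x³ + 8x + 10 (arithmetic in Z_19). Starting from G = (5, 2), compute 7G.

Repeated addition: build up to 7G.
2G: tangent at (5, 2): λ = (3·5² + 8)/(2·2) ≡ 7/4. 4⁻¹ ≡ 5 (mod 19), so λ ≡ 7·5 ≡ 16.
  x = λ² - 5 - 5 = 256 - 10 ≡ 18; y = λ·(5 - 18) - 2 ≡ 18. → (18, 18)
3G: (18, 18) + (5, 2). λ = (2 - 18)/(5 - 18) ≡ 3/6 mod 19. 6⁻¹ ≡ 16 (mod 19), so λ ≡ 10.
  x = λ² - 18 - 5 = 100 - 23 ≡ 1; y = λ·(18 - 1) - 18 ≡ 0. → (1, 0)
4G: (1, 0) + (5, 2). λ = (2 - 0)/(5 - 1) ≡ 2/4 mod 19. 4⁻¹ ≡ 5 (mod 19), so λ ≡ 10.
  x = λ² - 1 - 5 = 100 - 6 ≡ 18; y = λ·(1 - 18) - 0 ≡ 1. → (18, 1)
5G: (18, 1) + (5, 2). λ = (2 - 1)/(5 - 18) ≡ 1/6 mod 19. 6⁻¹ ≡ 16 (mod 19), so λ ≡ 16.
  x = λ² - 18 - 5 = 256 - 23 ≡ 5; y = λ·(18 - 5) - 1 ≡ 17. → (5, 17)
6G: (5, 17) + (5, 2): same x and y₁ ≡ -y₂, so the sum is O.
7G: O + (5, 2) = (5, 2) (identity).

(5, 2)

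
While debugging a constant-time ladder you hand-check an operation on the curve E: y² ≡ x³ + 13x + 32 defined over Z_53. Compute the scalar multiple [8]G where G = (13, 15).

Double-and-add on 8 = (1000)₂. Start with G = (13, 15) for the leading 1-bit.
double: tangent at (13, 15): λ = (3·13² + 13)/(2·15) ≡ 43/30. 30⁻¹ ≡ 23 (mod 53) since 30·23 = 690 ≡ 1, so λ ≡ 43·23 ≡ 35.
  x = λ² - 13 - 13 = 1225 - 26 ≡ 33; y = λ·(13 - 33) - 15 ≡ 27. → (33, 27)
double: tangent at (33, 27): λ = (3·33² + 13)/(2·27) ≡ 47/1. 1⁻¹ ≡ 1 (mod 53), so λ ≡ 47·1 ≡ 47.
  x = λ² - 33 - 33 = 2209 - 66 ≡ 23; y = λ·(33 - 23) - 27 ≡ 19. → (23, 19)
double: tangent at (23, 19): λ = (3·23² + 13)/(2·19) ≡ 10/38. 38⁻¹ ≡ 7 (mod 53) since 38·7 = 266 ≡ 1, so λ ≡ 10·7 ≡ 17.
  x = λ² - 23 - 23 = 289 - 46 ≡ 31; y = λ·(23 - 31) - 19 ≡ 4. → (31, 4)

(31, 4)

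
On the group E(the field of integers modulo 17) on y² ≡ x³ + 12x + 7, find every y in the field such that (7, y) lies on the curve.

x³ + 12x + 7 = 434 ≡ 9 (mod 17).
Square roots of 9 mod 17: 3 and 14 (since 3² = 9 ≡ 9).

3, 14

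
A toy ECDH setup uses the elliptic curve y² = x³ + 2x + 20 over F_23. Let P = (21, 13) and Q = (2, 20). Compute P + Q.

(21, 13) + (2, 20). λ = (20 - 13)/(2 - 21) ≡ 7/4 mod 23. 4⁻¹ ≡ 6 (mod 23) since 4·6 = 24 ≡ 1, so λ ≡ 19.
  x = λ² - 21 - 2 = 361 - 23 ≡ 16; y = λ·(21 - 16) - 13 ≡ 13. → (16, 13)

(16, 13)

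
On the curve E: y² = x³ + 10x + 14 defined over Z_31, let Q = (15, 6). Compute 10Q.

Double-and-add on 10 = (1010)₂. Start with Q = (15, 6) for the leading 1-bit.
double: tangent at (15, 6): λ = (3·15² + 10)/(2·6) ≡ 3/12. 12⁻¹ ≡ 13 (mod 31) since 12·13 = 156 ≡ 1, so λ ≡ 3·13 ≡ 8.
  x = λ² - 15 - 15 = 64 - 30 ≡ 3; y = λ·(15 - 3) - 6 ≡ 28. → (3, 28)
double: tangent at (3, 28): λ = (3·3² + 10)/(2·28) ≡ 6/25. 25⁻¹ ≡ 5 (mod 31) since 25·5 = 125 ≡ 1, so λ ≡ 6·5 ≡ 30.
  x = λ² - 3 - 3 = 900 - 6 ≡ 26; y = λ·(3 - 26) - 28 ≡ 26. → (26, 26)
add Q: (26, 26) + (15, 6). λ = (6 - 26)/(15 - 26) ≡ 11/20 mod 31. 20⁻¹ ≡ 14 (mod 31), so λ ≡ 30.
  x = λ² - 26 - 15 = 900 - 41 ≡ 22; y = λ·(26 - 22) - 26 ≡ 1. → (22, 1)
double: tangent at (22, 1): λ = (3·22² + 10)/(2·1) ≡ 5/2. 2⁻¹ ≡ 16 (mod 31) since 2·16 = 32 ≡ 1, so λ ≡ 5·16 ≡ 18.
  x = λ² - 22 - 22 = 324 - 44 ≡ 1; y = λ·(22 - 1) - 1 ≡ 5. → (1, 5)

(1, 5)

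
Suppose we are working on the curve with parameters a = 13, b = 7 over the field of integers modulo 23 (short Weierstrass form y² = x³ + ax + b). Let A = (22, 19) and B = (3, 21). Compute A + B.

(4, 13)

(22, 19) + (3, 21). λ = (21 - 19)/(3 - 22) ≡ 2/4 mod 23. 4⁻¹ ≡ 6 (mod 23) since 4·6 = 24 ≡ 1, so λ ≡ 12.
  x = λ² - 22 - 3 = 144 - 25 ≡ 4; y = λ·(22 - 4) - 19 ≡ 13. → (4, 13)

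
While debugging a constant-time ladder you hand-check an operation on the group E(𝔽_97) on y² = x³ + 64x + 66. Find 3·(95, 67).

(4, 17)

Write G = (95, 67).
Repeated addition: build up to 3G.
2G: tangent at (95, 67): λ = (3·95² + 64)/(2·67) ≡ 76/37. 37⁻¹ ≡ 21 (mod 97), so λ ≡ 76·21 ≡ 44.
  x = λ² - 95 - 95 = 1936 - 190 ≡ 0; y = λ·(95 - 0) - 67 ≡ 39. → (0, 39)
3G: (0, 39) + (95, 67). λ = (67 - 39)/(95 - 0) ≡ 28/95 mod 97. 95⁻¹ ≡ 48 (mod 97), so λ ≡ 83.
  x = λ² - 0 - 95 = 6889 - 95 ≡ 4; y = λ·(0 - 4) - 39 ≡ 17. → (4, 17)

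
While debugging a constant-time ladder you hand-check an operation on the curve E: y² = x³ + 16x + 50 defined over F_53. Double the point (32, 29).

(35, 5)

tangent at (32, 29): λ = (3·32² + 16)/(2·29) ≡ 14/5. 5⁻¹ ≡ 32 (mod 53) since 5·32 = 160 ≡ 1, so λ ≡ 14·32 ≡ 24.
  x = λ² - 32 - 32 = 576 - 64 ≡ 35; y = λ·(32 - 35) - 29 ≡ 5. → (35, 5)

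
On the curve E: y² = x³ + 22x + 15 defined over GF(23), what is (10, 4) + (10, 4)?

(3, 19)

tangent at (10, 4): λ = (3·10² + 22)/(2·4) ≡ 0/8. 8⁻¹ ≡ 3 (mod 23) since 8·3 = 24 ≡ 1, so λ ≡ 0·3 ≡ 0.
  x = λ² - 10 - 10 = 0 - 20 ≡ 3; y = λ·(10 - 3) - 4 ≡ 19. → (3, 19)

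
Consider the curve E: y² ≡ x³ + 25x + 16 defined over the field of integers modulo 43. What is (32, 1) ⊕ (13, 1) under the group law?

(32, 1) + (13, 1). λ = (1 - 1)/(13 - 32) ≡ 0/24 mod 43. 24⁻¹ ≡ 9 (mod 43), so λ ≡ 0.
  x = λ² - 32 - 13 = 0 - 45 ≡ 41; y = λ·(32 - 41) - 1 ≡ 42. → (41, 42)

(41, 42)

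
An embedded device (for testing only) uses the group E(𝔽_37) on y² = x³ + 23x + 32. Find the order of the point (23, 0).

2P: (23, 0) + (23, 0): same x and y₁ ≡ -y₂, so the sum is O.
2P = O, so the order is 2.

2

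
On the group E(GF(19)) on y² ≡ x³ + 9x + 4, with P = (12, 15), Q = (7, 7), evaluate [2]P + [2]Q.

(10, 7)

First 2P:
Repeated addition: build up to 2P.
2P: tangent at (12, 15): λ = (3·12² + 9)/(2·15) ≡ 4/11. 11⁻¹ ≡ 7 (mod 19), so λ ≡ 4·7 ≡ 9.
  x = λ² - 12 - 12 = 81 - 24 ≡ 0; y = λ·(12 - 0) - 15 ≡ 17. → (0, 17)
2P = (0, 17).
Next 2Q:
Repeated addition: build up to 2Q.
2Q: tangent at (7, 7): λ = (3·7² + 9)/(2·7) ≡ 4/14. 14⁻¹ ≡ 15 (mod 19), so λ ≡ 4·15 ≡ 3.
  x = λ² - 7 - 7 = 9 - 14 ≡ 14; y = λ·(7 - 14) - 7 ≡ 10. → (14, 10)
2Q = (14, 10).
Finally 2P + 2Q:
(0, 17) + (14, 10). λ = (10 - 17)/(14 - 0) ≡ 12/14 mod 19. 14⁻¹ ≡ 15 (mod 19), so λ ≡ 9.
  x = λ² - 0 - 14 = 81 - 14 ≡ 10; y = λ·(0 - 10) - 17 ≡ 7. → (10, 7)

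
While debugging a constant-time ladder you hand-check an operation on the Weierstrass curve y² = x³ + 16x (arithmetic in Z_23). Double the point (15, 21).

(6, 17)

tangent at (15, 21): λ = (3·15² + 16)/(2·21) ≡ 1/19. 19⁻¹ ≡ 17 (mod 23), so λ ≡ 1·17 ≡ 17.
  x = λ² - 15 - 15 = 289 - 30 ≡ 6; y = λ·(15 - 6) - 21 ≡ 17. → (6, 17)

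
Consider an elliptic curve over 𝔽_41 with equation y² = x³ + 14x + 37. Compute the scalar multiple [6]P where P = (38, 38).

(0, 18)

Double-and-add on 6 = (110)₂. Start with P = (38, 38) for the leading 1-bit.
double: tangent at (38, 38): λ = (3·38² + 14)/(2·38) ≡ 0/35. 35⁻¹ ≡ 34 (mod 41), so λ ≡ 0·34 ≡ 0.
  x = λ² - 38 - 38 = 0 - 76 ≡ 6; y = λ·(38 - 6) - 38 ≡ 3. → (6, 3)
add P: (6, 3) + (38, 38). λ = (38 - 3)/(38 - 6) ≡ 35/32 mod 41. 32⁻¹ ≡ 9 (mod 41) since 32·9 = 288 ≡ 1, so λ ≡ 28.
  x = λ² - 6 - 38 = 784 - 44 ≡ 2; y = λ·(6 - 2) - 3 ≡ 27. → (2, 27)
double: tangent at (2, 27): λ = (3·2² + 14)/(2·27) ≡ 26/13. 13⁻¹ ≡ 19 (mod 41) since 13·19 = 247 ≡ 1, so λ ≡ 26·19 ≡ 2.
  x = λ² - 2 - 2 = 4 - 4 ≡ 0; y = λ·(2 - 0) - 27 ≡ 18. → (0, 18)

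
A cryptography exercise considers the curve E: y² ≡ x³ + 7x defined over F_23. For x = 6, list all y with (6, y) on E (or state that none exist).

none

x³ + 7x + 0 = 258 ≡ 5 (mod 23).
5 is a non-residue mod 23; no y exists.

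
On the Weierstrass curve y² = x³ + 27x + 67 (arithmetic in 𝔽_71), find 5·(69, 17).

Write G = (69, 17).
Repeated addition: build up to 5G.
2G: tangent at (69, 17): λ = (3·69² + 27)/(2·17) ≡ 39/34. 34⁻¹ ≡ 23 (mod 71), so λ ≡ 39·23 ≡ 45.
  x = λ² - 69 - 69 = 2025 - 138 ≡ 41; y = λ·(69 - 41) - 17 ≡ 36. → (41, 36)
3G: (41, 36) + (69, 17). λ = (17 - 36)/(69 - 41) ≡ 52/28 mod 71. 28⁻¹ ≡ 33 (mod 71), so λ ≡ 12.
  x = λ² - 41 - 69 = 144 - 110 ≡ 34; y = λ·(41 - 34) - 36 ≡ 48. → (34, 48)
4G: (34, 48) + (69, 17). λ = (17 - 48)/(69 - 34) ≡ 40/35 mod 71. 35⁻¹ ≡ 69 (mod 71), so λ ≡ 62.
  x = λ² - 34 - 69 = 3844 - 103 ≡ 49; y = λ·(34 - 49) - 48 ≡ 16. → (49, 16)
5G: (49, 16) + (69, 17). λ = (17 - 16)/(69 - 49) ≡ 1/20 mod 71. 20⁻¹ ≡ 32 (mod 71), so λ ≡ 32.
  x = λ² - 49 - 69 = 1024 - 118 ≡ 54; y = λ·(49 - 54) - 16 ≡ 37. → (54, 37)

(54, 37)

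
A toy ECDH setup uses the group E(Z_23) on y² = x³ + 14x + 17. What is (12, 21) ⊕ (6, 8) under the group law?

(12, 21) + (6, 8). λ = (8 - 21)/(6 - 12) ≡ 10/17 mod 23. 17⁻¹ ≡ 19 (mod 23), so λ ≡ 6.
  x = λ² - 12 - 6 = 36 - 18 ≡ 18; y = λ·(12 - 18) - 21 ≡ 12. → (18, 12)

(18, 12)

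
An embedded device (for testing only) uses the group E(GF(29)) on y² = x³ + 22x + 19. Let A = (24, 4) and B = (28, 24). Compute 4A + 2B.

First 4A:
Repeated addition: build up to 4A.
2A: tangent at (24, 4): λ = (3·24² + 22)/(2·4) ≡ 10/8. 8⁻¹ ≡ 11 (mod 29), so λ ≡ 10·11 ≡ 23.
  x = λ² - 24 - 24 = 529 - 48 ≡ 17; y = λ·(24 - 17) - 4 ≡ 12. → (17, 12)
3A: (17, 12) + (24, 4). λ = (4 - 12)/(24 - 17) ≡ 21/7 mod 29. 7⁻¹ ≡ 25 (mod 29) since 7·25 = 175 ≡ 1, so λ ≡ 3.
  x = λ² - 17 - 24 = 9 - 41 ≡ 26; y = λ·(17 - 26) - 12 ≡ 19. → (26, 19)
4A: (26, 19) + (24, 4). λ = (4 - 19)/(24 - 26) ≡ 14/27 mod 29. 27⁻¹ ≡ 14 (mod 29), so λ ≡ 22.
  x = λ² - 26 - 24 = 484 - 50 ≡ 28; y = λ·(26 - 28) - 19 ≡ 24. → (28, 24)
4A = (28, 24).
Next 2B:
Repeated addition: build up to 2B.
2B: tangent at (28, 24): λ = (3·28² + 22)/(2·24) ≡ 25/19. 19⁻¹ ≡ 26 (mod 29), so λ ≡ 25·26 ≡ 12.
  x = λ² - 28 - 28 = 144 - 56 ≡ 1; y = λ·(28 - 1) - 24 ≡ 10. → (1, 10)
2B = (1, 10).
Finally 4A + 2B:
(28, 24) + (1, 10). λ = (10 - 24)/(1 - 28) ≡ 15/2 mod 29. 2⁻¹ ≡ 15 (mod 29) since 2·15 = 30 ≡ 1, so λ ≡ 22.
  x = λ² - 28 - 1 = 484 - 29 ≡ 20; y = λ·(28 - 20) - 24 ≡ 7. → (20, 7)

(20, 7)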